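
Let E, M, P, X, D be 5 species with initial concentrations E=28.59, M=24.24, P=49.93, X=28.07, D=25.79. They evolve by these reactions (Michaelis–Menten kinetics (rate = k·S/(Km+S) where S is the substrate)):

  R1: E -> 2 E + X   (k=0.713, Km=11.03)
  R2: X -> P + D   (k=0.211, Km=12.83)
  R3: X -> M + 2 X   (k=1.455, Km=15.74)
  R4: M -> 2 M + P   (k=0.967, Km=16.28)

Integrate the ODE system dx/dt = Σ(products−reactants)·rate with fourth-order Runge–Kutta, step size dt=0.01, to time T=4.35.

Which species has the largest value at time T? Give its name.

RK4 with dt=0.01: 435 steps to T=4.35. Trajectory (selected grid times):
t=0.00: E=28.59 M=24.24 P=49.93 X=28.07 D=25.79
t=0.48: E=28.84 M=24.97 P=50.28 X=28.70 D=25.86
t=0.97: E=29.09 M=25.72 P=50.64 X=29.34 D=25.93
t=1.45: E=29.34 M=26.46 P=51.00 X=29.97 D=26.00
t=1.93: E=29.59 M=27.21 P=51.36 X=30.61 D=26.07
t=2.42: E=29.84 M=27.98 P=51.73 X=31.27 D=26.15
t=2.90: E=30.09 M=28.74 P=52.09 X=31.91 D=26.22
t=3.38: E=30.34 M=29.51 P=52.46 X=32.56 D=26.29
t=3.87: E=30.60 M=30.30 P=52.85 X=33.22 D=26.37
t=4.35: E=30.85 M=31.08 P=53.22 X=33.88 D=26.44
At T=4.35: E=30.85 M=31.08 P=53.22 X=33.88 D=26.44; the largest is P.

Dominant species at T: P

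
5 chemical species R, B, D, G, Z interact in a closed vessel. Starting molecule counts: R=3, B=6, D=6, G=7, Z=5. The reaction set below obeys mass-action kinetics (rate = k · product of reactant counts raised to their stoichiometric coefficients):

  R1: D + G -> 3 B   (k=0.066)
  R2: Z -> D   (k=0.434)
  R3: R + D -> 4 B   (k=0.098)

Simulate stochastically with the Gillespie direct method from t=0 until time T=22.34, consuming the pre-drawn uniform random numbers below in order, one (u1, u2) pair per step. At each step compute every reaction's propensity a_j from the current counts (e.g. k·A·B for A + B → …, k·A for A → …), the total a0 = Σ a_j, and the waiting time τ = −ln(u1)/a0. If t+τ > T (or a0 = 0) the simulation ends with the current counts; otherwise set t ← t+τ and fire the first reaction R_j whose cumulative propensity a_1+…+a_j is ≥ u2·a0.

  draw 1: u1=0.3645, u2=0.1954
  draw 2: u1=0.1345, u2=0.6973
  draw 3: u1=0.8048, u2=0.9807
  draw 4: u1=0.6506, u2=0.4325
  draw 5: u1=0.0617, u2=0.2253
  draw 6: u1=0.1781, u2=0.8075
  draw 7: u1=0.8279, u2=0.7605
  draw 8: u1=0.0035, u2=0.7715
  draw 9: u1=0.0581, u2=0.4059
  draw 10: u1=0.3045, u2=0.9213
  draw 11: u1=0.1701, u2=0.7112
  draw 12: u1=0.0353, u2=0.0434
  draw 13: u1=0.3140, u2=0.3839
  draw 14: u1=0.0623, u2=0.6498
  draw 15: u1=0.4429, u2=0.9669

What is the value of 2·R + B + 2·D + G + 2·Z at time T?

Value at T = 41

Check how each reaction changes W = 2·R + B + 2·D + G + 2·Z (weight of products minus weight of reactants):
R1: D + G -> 3 B: (1·3) − (2·1 + 1·1) = 3 − 3 = 0
R2: Z -> D: (2·1) − (2·1) = 2 − 2 = 0
R3: R + D -> 4 B: (1·4) − (2·1 + 2·1) = 4 − 4 = 0
Every reaction leaves W unchanged, so W is conserved and no simulation is needed: W(T) = W(0) = 2·3 + 6 + 2·6 + 7 + 2·5 = 41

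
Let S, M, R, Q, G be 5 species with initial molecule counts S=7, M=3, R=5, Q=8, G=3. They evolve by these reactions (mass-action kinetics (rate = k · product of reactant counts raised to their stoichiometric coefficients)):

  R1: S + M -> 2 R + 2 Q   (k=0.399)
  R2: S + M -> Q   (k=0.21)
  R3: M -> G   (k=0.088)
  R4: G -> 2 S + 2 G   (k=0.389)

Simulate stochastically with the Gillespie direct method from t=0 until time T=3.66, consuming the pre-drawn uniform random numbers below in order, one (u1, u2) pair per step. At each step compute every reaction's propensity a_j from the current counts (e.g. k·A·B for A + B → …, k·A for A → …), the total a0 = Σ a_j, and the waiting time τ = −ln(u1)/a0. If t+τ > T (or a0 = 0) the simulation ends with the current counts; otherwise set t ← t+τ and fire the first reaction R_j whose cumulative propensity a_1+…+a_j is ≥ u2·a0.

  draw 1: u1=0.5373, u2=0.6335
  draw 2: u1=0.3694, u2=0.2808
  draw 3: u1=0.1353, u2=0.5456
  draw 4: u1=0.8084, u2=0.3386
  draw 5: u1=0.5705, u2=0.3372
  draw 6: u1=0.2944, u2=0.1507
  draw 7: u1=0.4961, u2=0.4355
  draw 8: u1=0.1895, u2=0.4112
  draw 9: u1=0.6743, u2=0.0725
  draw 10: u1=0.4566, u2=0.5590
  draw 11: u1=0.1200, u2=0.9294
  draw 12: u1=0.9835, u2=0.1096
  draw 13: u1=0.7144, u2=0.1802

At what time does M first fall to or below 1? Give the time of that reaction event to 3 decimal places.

Threshold first reached at t = 0.159

t=0.000: S=7 M=3 R=5 Q=8 G=3
Draw 1: a1=8.379, a2=4.410, a3=0.264, a4=1.167, a0=14.220; τ=−ln(0.5373)/14.220=0.044 → t=0.044; u2·a0=0.6335·14.220=9.008; a1=8.379 < 9.008 ≤ a1+a2=12.789 → R2 fires; S=6 M=2 R=5 Q=9 G=3
Draw 2: a1=4.788, a2=2.520, a3=0.176, a4=1.167, a0=8.651; τ=−ln(0.3694)/8.651=0.115 → t=0.159; u2·a0=0.2808·8.651=2.429 ≤ a1=4.788 → R1 fires; S=5 M=1 R=7 Q=11 G=3
Draw 3: a1=1.995, a2=1.050, a3=0.088, a4=1.167, a0=4.300; τ=−ln(0.1353)/4.300=0.465 → t=0.624; u2·a0=0.5456·4.300=2.346; a1=1.995 < 2.346 ≤ a1+a2=3.045 → R2 fires; S=4 M=0 R=7 Q=12 G=3
Draw 4: a1=0.000, a2=0.000, a3=0.000, a4=1.167, a0=1.167; τ=−ln(0.8084)/1.167=0.182 → t=0.806; u2·a0=0.3386·1.167=0.395; a1+…+a3=0.000 < 0.395 ≤ a1+…+a4=1.167 → R4 fires; S=6 M=0 R=7 Q=12 G=4
Draw 5: a1=0.000, a2=0.000, a3=0.000, a4=1.556, a0=1.556; τ=−ln(0.5705)/1.556=0.361 → t=1.167; u2·a0=0.3372·1.556=0.525; a1+…+a3=0.000 < 0.525 ≤ a1+…+a4=1.556 → R4 fires; S=8 M=0 R=7 Q=12 G=5
Draw 6: a1=0.000, a2=0.000, a3=0.000, a4=1.945, a0=1.945; τ=−ln(0.2944)/1.945=0.629 → t=1.796; u2·a0=0.1507·1.945=0.293; a1+…+a3=0.000 < 0.293 ≤ a1+…+a4=1.945 → R4 fires; S=10 M=0 R=7 Q=12 G=6
Draw 7: a1=0.000, a2=0.000, a3=0.000, a4=2.334, a0=2.334; τ=−ln(0.4961)/2.334=0.300 → t=2.096; u2·a0=0.4355·2.334=1.016; a1+…+a3=0.000 < 1.016 ≤ a1+…+a4=2.334 → R4 fires; S=12 M=0 R=7 Q=12 G=7
Draw 8: a1=0.000, a2=0.000, a3=0.000, a4=2.723, a0=2.723; τ=−ln(0.1895)/2.723=0.611 → t=2.707; u2·a0=0.4112·2.723=1.120; a1+…+a3=0.000 < 1.120 ≤ a1+…+a4=2.723 → R4 fires; S=14 M=0 R=7 Q=12 G=8
Draw 9: a1=0.000, a2=0.000, a3=0.000, a4=3.112, a0=3.112; τ=−ln(0.6743)/3.112=0.127 → t=2.833; u2·a0=0.0725·3.112=0.226; a1+…+a3=0.000 < 0.226 ≤ a1+…+a4=3.112 → R4 fires; S=16 M=0 R=7 Q=12 G=9
Draw 10: a1=0.000, a2=0.000, a3=0.000, a4=3.501, a0=3.501; τ=−ln(0.4566)/3.501=0.224 → t=3.057; u2·a0=0.5590·3.501=1.957; a1+…+a3=0.000 < 1.957 ≤ a1+…+a4=3.501 → R4 fires; S=18 M=0 R=7 Q=12 G=10
Draw 11: a1=0.000, a2=0.000, a3=0.000, a4=3.890, a0=3.890; τ=−ln(0.1200)/3.890=0.545 → t=3.602; u2·a0=0.9294·3.890=3.615; a1+…+a3=0.000 < 3.615 ≤ a1+…+a4=3.890 → R4 fires; S=20 M=0 R=7 Q=12 G=11
Draw 12: a1=0.000, a2=0.000, a3=0.000, a4=4.279, a0=4.279; τ=−ln(0.9835)/4.279=0.004 → t=3.606; u2·a0=0.1096·4.279=0.469; a1+…+a3=0.000 < 0.469 ≤ a1+…+a4=4.279 → R4 fires; S=22 M=0 R=7 Q=12 G=12
Draw 13: a1=0.000, a2=0.000, a3=0.000, a4=4.668, a0=4.668; τ=−ln(0.7144)/4.668=0.072 → t=3.678 > T=3.66: stop.
M first becomes ≤ 1 when it reaches 1 at the event at t=0.159.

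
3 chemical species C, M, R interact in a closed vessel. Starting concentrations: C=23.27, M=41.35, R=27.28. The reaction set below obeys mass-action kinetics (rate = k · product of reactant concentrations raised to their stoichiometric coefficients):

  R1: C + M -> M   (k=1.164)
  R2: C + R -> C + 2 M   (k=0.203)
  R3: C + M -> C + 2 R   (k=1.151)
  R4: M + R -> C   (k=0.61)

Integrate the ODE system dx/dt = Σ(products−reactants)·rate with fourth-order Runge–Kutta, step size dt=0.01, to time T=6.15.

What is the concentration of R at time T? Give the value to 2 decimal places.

RK4 with dt=0.01: 615 steps to T=6.15. Trajectory (selected grid times):
t=0.00: C=23.27 M=41.35 R=27.28
t=0.68: C=22.52 M=7.52 R=42.76
t=1.37: C=21.89 M=7.32 R=41.58
t=2.05: C=21.31 M=7.12 R=40.48
t=2.73: C=20.76 M=6.94 R=39.44
t=3.42: C=20.23 M=6.76 R=38.43
t=4.10: C=19.74 M=6.60 R=37.49
t=4.78: C=19.27 M=6.44 R=36.59
t=5.47: C=18.81 M=6.28 R=35.72
t=6.15: C=18.38 M=6.14 R=34.91
Read off R at T=6.15: 34.91

R at T = 34.91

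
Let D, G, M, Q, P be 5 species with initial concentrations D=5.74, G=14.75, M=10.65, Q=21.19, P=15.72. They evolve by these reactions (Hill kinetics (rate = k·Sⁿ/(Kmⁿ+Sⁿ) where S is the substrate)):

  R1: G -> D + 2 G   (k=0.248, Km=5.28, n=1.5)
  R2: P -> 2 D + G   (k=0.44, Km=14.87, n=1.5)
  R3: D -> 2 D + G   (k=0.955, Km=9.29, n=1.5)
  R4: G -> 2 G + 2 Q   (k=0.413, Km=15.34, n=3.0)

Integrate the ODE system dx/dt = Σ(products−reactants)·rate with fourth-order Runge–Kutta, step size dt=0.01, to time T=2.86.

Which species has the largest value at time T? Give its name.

Dominant species at T: Q

RK4 with dt=0.01: 286 steps to T=2.86. Trajectory (selected grid times):
t=0.00: D=5.74 G=14.75 M=10.65 Q=21.19 P=15.72
t=0.32: D=6.05 G=15.05 M=10.65 Q=21.32 P=15.65
t=0.64: D=6.37 G=15.37 M=10.65 Q=21.45 P=15.57
t=0.95: D=6.69 G=15.68 M=10.65 Q=21.58 P=15.50
t=1.27: D=7.02 G=16.00 M=10.65 Q=21.72 P=15.43
t=1.59: D=7.35 G=16.34 M=10.65 Q=21.86 P=15.36
t=1.91: D=7.69 G=16.68 M=10.65 Q=22.00 P=15.29
t=2.22: D=8.03 G=17.02 M=10.65 Q=22.15 P=15.22
t=2.54: D=8.38 G=17.37 M=10.65 Q=22.31 P=15.15
t=2.86: D=8.73 G=17.73 M=10.65 Q=22.46 P=15.07
At T=2.86: D=8.73 G=17.73 M=10.65 Q=22.46 P=15.07; the largest is Q.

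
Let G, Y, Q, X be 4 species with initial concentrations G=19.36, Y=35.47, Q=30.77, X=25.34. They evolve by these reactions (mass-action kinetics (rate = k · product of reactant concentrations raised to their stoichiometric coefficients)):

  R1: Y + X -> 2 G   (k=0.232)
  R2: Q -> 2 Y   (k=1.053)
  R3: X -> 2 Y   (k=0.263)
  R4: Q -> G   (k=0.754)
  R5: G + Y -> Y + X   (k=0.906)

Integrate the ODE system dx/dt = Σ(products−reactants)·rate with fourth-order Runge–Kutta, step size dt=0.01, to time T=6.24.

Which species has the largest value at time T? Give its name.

Dominant species at T: X

RK4 with dt=0.01: 624 steps to T=6.24. Trajectory (selected grid times):
t=0.00: G=19.36 Y=35.47 Q=30.77 X=25.34
t=0.69: G=39.71 Y=3.36 Q=8.84 X=83.75
t=1.39: G=48.72 Y=2.51 Q=2.50 X=102.92
t=2.08: G=56.03 Y=2.33 Q=0.72 X=118.73
t=2.77: G=63.63 Y=2.28 Q=0.21 X=134.98
t=3.47: G=72.18 Y=2.27 Q=0.06 X=153.17
t=4.16: G=81.67 Y=2.27 Q=0.02 X=173.34
t=4.85: G=92.40 Y=2.27 Q=0.00 X=196.11
t=5.55: G=104.71 Y=2.27 Q=0.00 X=222.26
t=6.24: G=118.46 Y=2.27 Q=0.00 X=251.44
At T=6.24: G=118.46 Y=2.27 Q=0.00 X=251.44; the largest is X.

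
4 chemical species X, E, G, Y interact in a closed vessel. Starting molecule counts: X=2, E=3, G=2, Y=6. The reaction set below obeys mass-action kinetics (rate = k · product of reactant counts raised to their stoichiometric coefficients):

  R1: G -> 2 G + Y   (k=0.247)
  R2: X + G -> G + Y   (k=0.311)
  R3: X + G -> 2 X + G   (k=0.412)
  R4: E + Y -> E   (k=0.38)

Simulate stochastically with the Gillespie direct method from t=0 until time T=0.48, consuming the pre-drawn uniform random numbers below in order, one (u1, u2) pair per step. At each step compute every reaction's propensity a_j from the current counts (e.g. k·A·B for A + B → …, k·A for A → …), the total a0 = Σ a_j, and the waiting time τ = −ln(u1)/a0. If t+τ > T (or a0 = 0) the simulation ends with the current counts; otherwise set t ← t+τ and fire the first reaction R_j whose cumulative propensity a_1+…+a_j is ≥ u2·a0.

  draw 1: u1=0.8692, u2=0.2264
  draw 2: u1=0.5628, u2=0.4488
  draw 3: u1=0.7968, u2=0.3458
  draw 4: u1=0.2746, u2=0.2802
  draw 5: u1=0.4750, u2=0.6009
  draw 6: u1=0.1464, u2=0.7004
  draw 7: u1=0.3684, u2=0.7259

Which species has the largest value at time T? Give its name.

t=0.000: X=2 E=3 G=2 Y=6
Draw 1: a1=0.494, a2=1.244, a3=1.648, a4=6.840, a0=10.226; τ=−ln(0.8692)/10.226=0.014 → t=0.014; u2·a0=0.2264·10.226=2.315; a1+a2=1.738 < 2.315 ≤ a1+…+a3=3.386 → R3 fires; X=3 E=3 G=2 Y=6
Draw 2: a1=0.494, a2=1.866, a3=2.472, a4=6.840, a0=11.672; τ=−ln(0.5628)/11.672=0.049 → t=0.063; u2·a0=0.4488·11.672=5.238; a1+…+a3=4.832 < 5.238 ≤ a1+…+a4=11.672 → R4 fires; X=3 E=3 G=2 Y=5
Draw 3: a1=0.494, a2=1.866, a3=2.472, a4=5.700, a0=10.532; τ=−ln(0.7968)/10.532=0.022 → t=0.085; u2·a0=0.3458·10.532=3.642; a1+a2=2.360 < 3.642 ≤ a1+…+a3=4.832 → R3 fires; X=4 E=3 G=2 Y=5
Draw 4: a1=0.494, a2=2.488, a3=3.296, a4=5.700, a0=11.978; τ=−ln(0.2746)/11.978=0.108 → t=0.192; u2·a0=0.2802·11.978=3.356; a1+a2=2.982 < 3.356 ≤ a1+…+a3=6.278 → R3 fires; X=5 E=3 G=2 Y=5
Draw 5: a1=0.494, a2=3.110, a3=4.120, a4=5.700, a0=13.424; τ=−ln(0.4750)/13.424=0.055 → t=0.248; u2·a0=0.6009·13.424=8.066; a1+…+a3=7.724 < 8.066 ≤ a1+…+a4=13.424 → R4 fires; X=5 E=3 G=2 Y=4
Draw 6: a1=0.494, a2=3.110, a3=4.120, a4=4.560, a0=12.284; τ=−ln(0.1464)/12.284=0.156 → t=0.404; u2·a0=0.7004·12.284=8.604; a1+…+a3=7.724 < 8.604 ≤ a1+…+a4=12.284 → R4 fires; X=5 E=3 G=2 Y=3
Draw 7: a1=0.494, a2=3.110, a3=4.120, a4=3.420, a0=11.144; τ=−ln(0.3684)/11.144=0.090 → t=0.494 > T=0.48: stop.
At T=0.48: X=5 E=3 G=2 Y=3; the largest is X.

Dominant species at T: X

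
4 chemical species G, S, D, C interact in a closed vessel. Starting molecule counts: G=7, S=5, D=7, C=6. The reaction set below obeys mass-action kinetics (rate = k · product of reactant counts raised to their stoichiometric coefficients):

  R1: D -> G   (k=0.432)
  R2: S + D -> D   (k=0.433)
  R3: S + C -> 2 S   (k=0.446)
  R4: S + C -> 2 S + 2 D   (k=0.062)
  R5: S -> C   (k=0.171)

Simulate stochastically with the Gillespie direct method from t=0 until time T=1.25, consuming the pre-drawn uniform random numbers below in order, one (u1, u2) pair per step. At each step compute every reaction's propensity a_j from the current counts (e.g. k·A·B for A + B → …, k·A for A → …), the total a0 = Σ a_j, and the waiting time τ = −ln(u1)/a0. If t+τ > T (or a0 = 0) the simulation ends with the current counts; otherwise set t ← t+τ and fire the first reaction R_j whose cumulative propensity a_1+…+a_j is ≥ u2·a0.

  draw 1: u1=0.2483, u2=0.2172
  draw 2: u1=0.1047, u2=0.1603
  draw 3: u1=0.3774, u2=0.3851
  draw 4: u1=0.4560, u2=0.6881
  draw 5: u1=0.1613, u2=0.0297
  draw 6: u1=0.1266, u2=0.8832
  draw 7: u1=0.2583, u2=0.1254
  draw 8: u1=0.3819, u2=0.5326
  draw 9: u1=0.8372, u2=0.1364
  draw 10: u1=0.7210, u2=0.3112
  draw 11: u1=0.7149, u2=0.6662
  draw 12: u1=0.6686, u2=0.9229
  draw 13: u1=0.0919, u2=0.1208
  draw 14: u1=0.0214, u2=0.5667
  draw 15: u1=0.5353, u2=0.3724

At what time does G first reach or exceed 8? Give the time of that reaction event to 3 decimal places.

t=0.000: G=7 S=5 D=7 C=6
Draw 1: a1=3.024, a2=15.155, a3=13.380, a4=1.860, a5=0.855, a0=34.274; τ=−ln(0.2483)/34.274=0.041 → t=0.041; u2·a0=0.2172·34.274=7.444; a1=3.024 < 7.444 ≤ a1+a2=18.179 → R2 fires; G=7 S=4 D=7 C=6
Draw 2: a1=3.024, a2=12.124, a3=10.704, a4=1.488, a5=0.684, a0=28.024; τ=−ln(0.1047)/28.024=0.081 → t=0.121; u2·a0=0.1603·28.024=4.492; a1=3.024 < 4.492 ≤ a1+a2=15.148 → R2 fires; G=7 S=3 D=7 C=6
Draw 3: a1=3.024, a2=9.093, a3=8.028, a4=1.116, a5=0.513, a0=21.774; τ=−ln(0.3774)/21.774=0.045 → t=0.166; u2·a0=0.3851·21.774=8.385; a1=3.024 < 8.385 ≤ a1+a2=12.117 → R2 fires; G=7 S=2 D=7 C=6
Draw 4: a1=3.024, a2=6.062, a3=5.352, a4=0.744, a5=0.342, a0=15.524; τ=−ln(0.4560)/15.524=0.051 → t=0.217; u2·a0=0.6881·15.524=10.682; a1+a2=9.086 < 10.682 ≤ a1+…+a3=14.438 → R3 fires; G=7 S=3 D=7 C=5
Draw 5: a1=3.024, a2=9.093, a3=6.690, a4=0.930, a5=0.513, a0=20.250; τ=−ln(0.1613)/20.250=0.090 → t=0.307; u2·a0=0.0297·20.250=0.601 ≤ a1=3.024 → R1 fires; G=8 S=3 D=6 C=5
Draw 6: a1=2.592, a2=7.794, a3=6.690, a4=0.930, a5=0.513, a0=18.519; τ=−ln(0.1266)/18.519=0.112 → t=0.418; u2·a0=0.8832·18.519=16.356; a1+a2=10.386 < 16.356 ≤ a1+…+a3=17.076 → R3 fires; G=8 S=4 D=6 C=4
Draw 7: a1=2.592, a2=10.392, a3=7.136, a4=0.992, a5=0.684, a0=21.796; τ=−ln(0.2583)/21.796=0.062 → t=0.480; u2·a0=0.1254·21.796=2.733; a1=2.592 < 2.733 ≤ a1+a2=12.984 → R2 fires; G=8 S=3 D=6 C=4
Draw 8: a1=2.592, a2=7.794, a3=5.352, a4=0.744, a5=0.513, a0=16.995; τ=−ln(0.3819)/16.995=0.057 → t=0.537; u2·a0=0.5326·16.995=9.052; a1=2.592 < 9.052 ≤ a1+a2=10.386 → R2 fires; G=8 S=2 D=6 C=4
Draw 9: a1=2.592, a2=5.196, a3=3.568, a4=0.496, a5=0.342, a0=12.194; τ=−ln(0.8372)/12.194=0.015 → t=0.552; u2·a0=0.1364·12.194=1.663 ≤ a1=2.592 → R1 fires; G=9 S=2 D=5 C=4
Draw 10: a1=2.160, a2=4.330, a3=3.568, a4=0.496, a5=0.342, a0=10.896; τ=−ln(0.7210)/10.896=0.030 → t=0.582; u2·a0=0.3112·10.896=3.391; a1=2.160 < 3.391 ≤ a1+a2=6.490 → R2 fires; G=9 S=1 D=5 C=4
Draw 11: a1=2.160, a2=2.165, a3=1.784, a4=0.248, a5=0.171, a0=6.528; τ=−ln(0.7149)/6.528=0.051 → t=0.633; u2·a0=0.6662·6.528=4.349; a1+a2=4.325 < 4.349 ≤ a1+…+a3=6.109 → R3 fires; G=9 S=2 D=5 C=3
Draw 12: a1=2.160, a2=4.330, a3=2.676, a4=0.372, a5=0.342, a0=9.880; τ=−ln(0.6686)/9.880=0.041 → t=0.674; u2·a0=0.9229·9.880=9.118; a1+a2=6.490 < 9.118 ≤ a1+…+a3=9.166 → R3 fires; G=9 S=3 D=5 C=2
Draw 13: a1=2.160, a2=6.495, a3=2.676, a4=0.372, a5=0.513, a0=12.216; τ=−ln(0.0919)/12.216=0.195 → t=0.869; u2·a0=0.1208·12.216=1.476 ≤ a1=2.160 → R1 fires; G=10 S=3 D=4 C=2
Draw 14: a1=1.728, a2=5.196, a3=2.676, a4=0.372, a5=0.513, a0=10.485; τ=−ln(0.0214)/10.485=0.367 → t=1.236; u2·a0=0.5667·10.485=5.942; a1=1.728 < 5.942 ≤ a1+a2=6.924 → R2 fires; G=10 S=2 D=4 C=2
Draw 15: a1=1.728, a2=3.464, a3=1.784, a4=0.248, a5=0.342, a0=7.566; τ=−ln(0.5353)/7.566=0.083 → t=1.318 > T=1.25: stop.
G first becomes ≥ 8 when it reaches 8 at the event at t=0.307.

Threshold first reached at t = 0.307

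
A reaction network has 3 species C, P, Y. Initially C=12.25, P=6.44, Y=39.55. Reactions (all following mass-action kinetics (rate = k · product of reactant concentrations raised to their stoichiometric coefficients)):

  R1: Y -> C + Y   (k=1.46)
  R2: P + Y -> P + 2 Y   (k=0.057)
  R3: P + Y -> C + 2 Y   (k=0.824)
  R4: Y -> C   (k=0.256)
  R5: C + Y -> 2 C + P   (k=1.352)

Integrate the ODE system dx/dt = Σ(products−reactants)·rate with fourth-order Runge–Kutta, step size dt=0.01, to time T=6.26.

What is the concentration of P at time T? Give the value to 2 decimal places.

RK4 with dt=0.01: 626 steps to T=6.26. Trajectory (selected grid times):
t=0.00: C=12.25 P=6.44 Y=39.55
t=0.70: C=91.47 P=46.98 Y=0.00
t=1.39: C=91.47 P=46.98 Y=0.00
t=2.09: C=91.47 P=46.98 Y=0.00
t=2.78: C=91.47 P=46.98 Y=0.00
t=3.48: C=91.47 P=46.98 Y=0.00
t=4.17: C=91.47 P=46.98 Y=0.00
t=4.87: C=91.47 P=46.98 Y=0.00
t=5.56: C=91.47 P=46.98 Y=0.00
t=6.26: C=91.47 P=46.98 Y=0.00
Read off P at T=6.26: 46.98

P at T = 46.98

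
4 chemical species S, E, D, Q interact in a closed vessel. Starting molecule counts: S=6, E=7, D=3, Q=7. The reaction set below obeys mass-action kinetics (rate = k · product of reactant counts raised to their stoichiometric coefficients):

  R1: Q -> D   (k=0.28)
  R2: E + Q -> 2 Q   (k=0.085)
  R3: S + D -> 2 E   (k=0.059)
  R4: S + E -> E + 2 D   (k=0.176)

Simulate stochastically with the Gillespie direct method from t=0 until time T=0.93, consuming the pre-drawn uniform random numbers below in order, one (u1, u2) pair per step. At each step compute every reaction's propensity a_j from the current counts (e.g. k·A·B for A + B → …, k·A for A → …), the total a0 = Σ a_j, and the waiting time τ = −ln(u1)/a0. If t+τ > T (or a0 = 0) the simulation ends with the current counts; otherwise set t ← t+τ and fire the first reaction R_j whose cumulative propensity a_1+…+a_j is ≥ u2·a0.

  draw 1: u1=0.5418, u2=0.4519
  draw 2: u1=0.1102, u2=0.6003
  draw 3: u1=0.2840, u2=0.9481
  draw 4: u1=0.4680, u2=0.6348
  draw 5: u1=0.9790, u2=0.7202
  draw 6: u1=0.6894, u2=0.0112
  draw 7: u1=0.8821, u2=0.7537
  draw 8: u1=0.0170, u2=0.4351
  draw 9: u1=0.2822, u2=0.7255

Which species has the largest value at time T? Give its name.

Dominant species at T: E

t=0.000: S=6 E=7 D=3 Q=7
Draw 1: a1=1.960, a2=4.165, a3=1.062, a4=7.392, a0=14.579; τ=−ln(0.5418)/14.579=0.042 → t=0.042; u2·a0=0.4519·14.579=6.588; a1+a2=6.125 < 6.588 ≤ a1+…+a3=7.187 → R3 fires; S=5 E=9 D=2 Q=7
Draw 2: a1=1.960, a2=5.355, a3=0.590, a4=7.920, a0=15.825; τ=−ln(0.1102)/15.825=0.139 → t=0.181; u2·a0=0.6003·15.825=9.500; a1+…+a3=7.905 < 9.500 ≤ a1+…+a4=15.825 → R4 fires; S=4 E=9 D=4 Q=7
Draw 3: a1=1.960, a2=5.355, a3=0.944, a4=6.336, a0=14.595; τ=−ln(0.2840)/14.595=0.086 → t=0.268; u2·a0=0.9481·14.595=13.838; a1+…+a3=8.259 < 13.838 ≤ a1+…+a4=14.595 → R4 fires; S=3 E=9 D=6 Q=7
Draw 4: a1=1.960, a2=5.355, a3=1.062, a4=4.752, a0=13.129; τ=−ln(0.4680)/13.129=0.058 → t=0.325; u2·a0=0.6348·13.129=8.334; a1+a2=7.315 < 8.334 ≤ a1+…+a3=8.377 → R3 fires; S=2 E=11 D=5 Q=7
Draw 5: a1=1.960, a2=6.545, a3=0.590, a4=3.872, a0=12.967; τ=−ln(0.9790)/12.967=0.002 → t=0.327; u2·a0=0.7202·12.967=9.339; a1+…+a3=9.095 < 9.339 ≤ a1+…+a4=12.967 → R4 fires; S=1 E=11 D=7 Q=7
Draw 6: a1=1.960, a2=6.545, a3=0.413, a4=1.936, a0=10.854; τ=−ln(0.6894)/10.854=0.034 → t=0.361; u2·a0=0.0112·10.854=0.122 ≤ a1=1.960 → R1 fires; S=1 E=11 D=8 Q=6
Draw 7: a1=1.680, a2=5.610, a3=0.472, a4=1.936, a0=9.698; τ=−ln(0.8821)/9.698=0.013 → t=0.374; u2·a0=0.7537·9.698=7.309; a1+a2=7.290 < 7.309 ≤ a1+…+a3=7.762 → R3 fires; S=0 E=13 D=7 Q=6
Draw 8: a1=1.680, a2=6.630, a3=0.000, a4=0.000, a0=8.310; τ=−ln(0.0170)/8.310=0.490 → t=0.865; u2·a0=0.4351·8.310=3.616; a1=1.680 < 3.616 ≤ a1+a2=8.310 → R2 fires; S=0 E=12 D=7 Q=7
Draw 9: a1=1.960, a2=7.140, a3=0.000, a4=0.000, a0=9.100; τ=−ln(0.2822)/9.100=0.139 → t=1.004 > T=0.93: stop.
At T=0.93: S=0 E=12 D=7 Q=7; the largest is E.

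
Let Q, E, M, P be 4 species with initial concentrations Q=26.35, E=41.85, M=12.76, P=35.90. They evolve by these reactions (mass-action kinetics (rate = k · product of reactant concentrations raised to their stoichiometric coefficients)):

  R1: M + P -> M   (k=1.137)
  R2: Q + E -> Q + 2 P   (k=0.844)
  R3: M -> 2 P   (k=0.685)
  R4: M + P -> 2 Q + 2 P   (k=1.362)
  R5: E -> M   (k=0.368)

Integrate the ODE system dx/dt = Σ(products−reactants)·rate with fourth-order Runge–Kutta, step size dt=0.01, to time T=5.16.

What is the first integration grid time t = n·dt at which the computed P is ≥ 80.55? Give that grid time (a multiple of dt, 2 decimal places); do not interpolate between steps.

RK4 with dt=0.01: 516 steps to T=5.16. Trajectory (selected grid times):
t=0.00: Q=26.35 E=41.85 M=12.76 P=35.90
t=0.02: Q=46.53 E=21.98 M=2.80 P=77.03
t=0.03: Q=50.36 E=14.51 M=0.95 P=92.19
t=0.57: Q=52.48 E=0.00 M=0.00 P=121.15
t=1.15: Q=52.48 E=0.00 M=0.00 P=121.15
t=1.72: Q=52.48 E=0.00 M=0.00 P=121.15
t=2.29: Q=52.48 E=0.00 M=0.00 P=121.15
t=2.87: Q=52.48 E=0.00 M=0.00 P=121.15
t=3.44: Q=52.48 E=0.00 M=0.00 P=121.15
t=4.01: Q=52.48 E=0.00 M=0.00 P=121.15
t=4.59: Q=52.48 E=0.00 M=0.00 P=121.15
t=5.16: Q=52.48 E=0.00 M=0.00 P=121.15
P(0.02)=77.030 < 80.55 but P(0.03)=92.189 ≥ 80.55, so the first grid time is t=0.03.

Threshold first reached at t = 0.03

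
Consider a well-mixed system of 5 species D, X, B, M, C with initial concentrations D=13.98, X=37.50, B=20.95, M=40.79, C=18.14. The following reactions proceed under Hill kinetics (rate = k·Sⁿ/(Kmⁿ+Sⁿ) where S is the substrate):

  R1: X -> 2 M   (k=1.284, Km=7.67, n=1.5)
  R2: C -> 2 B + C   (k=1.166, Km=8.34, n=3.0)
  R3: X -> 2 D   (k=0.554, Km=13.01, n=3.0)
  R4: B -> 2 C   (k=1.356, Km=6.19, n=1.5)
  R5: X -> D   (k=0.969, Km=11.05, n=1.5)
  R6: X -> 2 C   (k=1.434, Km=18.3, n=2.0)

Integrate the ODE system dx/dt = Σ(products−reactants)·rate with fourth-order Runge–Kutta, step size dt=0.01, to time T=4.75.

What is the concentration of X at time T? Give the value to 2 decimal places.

RK4 with dt=0.01: 475 steps to T=4.75. Trajectory (selected grid times):
t=0.00: D=13.98 X=37.50 B=20.95 M=40.79 C=18.14
t=0.53: D=14.98 X=35.55 B=21.47 M=42.03 C=20.60
t=1.06: D=15.97 X=33.63 B=22.02 M=43.26 C=23.03
t=1.58: D=16.94 X=31.77 B=22.57 M=44.46 C=25.40
t=2.11: D=17.91 X=29.90 B=23.14 M=45.67 C=27.78
t=2.64: D=18.86 X=28.08 B=23.71 M=46.87 C=30.13
t=3.17: D=19.80 X=26.29 B=24.29 M=48.06 C=32.45
t=3.69: D=20.70 X=24.58 B=24.86 M=49.20 C=34.68
t=4.22: D=21.59 X=22.89 B=25.44 M=50.35 C=36.92
t=4.75: D=22.46 X=21.25 B=26.02 M=51.48 C=39.10
Read off X at T=4.75: 21.25

X at T = 21.25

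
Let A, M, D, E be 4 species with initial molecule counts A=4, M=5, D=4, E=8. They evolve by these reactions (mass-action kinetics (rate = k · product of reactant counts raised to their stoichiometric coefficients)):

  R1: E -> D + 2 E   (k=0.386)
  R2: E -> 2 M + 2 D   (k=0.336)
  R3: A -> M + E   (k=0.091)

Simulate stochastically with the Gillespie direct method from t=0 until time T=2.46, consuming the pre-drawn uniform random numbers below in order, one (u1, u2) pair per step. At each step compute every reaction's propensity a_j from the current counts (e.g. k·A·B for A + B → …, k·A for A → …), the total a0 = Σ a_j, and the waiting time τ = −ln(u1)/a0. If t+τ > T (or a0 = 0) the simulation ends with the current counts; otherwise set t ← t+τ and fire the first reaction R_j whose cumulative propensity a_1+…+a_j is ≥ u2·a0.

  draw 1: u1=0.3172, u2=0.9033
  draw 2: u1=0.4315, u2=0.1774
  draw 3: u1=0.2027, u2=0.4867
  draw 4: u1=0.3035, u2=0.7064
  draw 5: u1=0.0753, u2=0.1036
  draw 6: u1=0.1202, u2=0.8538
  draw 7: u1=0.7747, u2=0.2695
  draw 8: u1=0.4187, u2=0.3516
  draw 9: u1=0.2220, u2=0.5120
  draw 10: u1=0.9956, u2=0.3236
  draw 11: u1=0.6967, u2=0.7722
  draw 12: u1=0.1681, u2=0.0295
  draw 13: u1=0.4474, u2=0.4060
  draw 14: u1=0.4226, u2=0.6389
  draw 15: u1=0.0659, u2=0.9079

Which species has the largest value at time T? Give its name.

t=0.000: A=4 M=5 D=4 E=8
Draw 1: a1=3.088, a2=2.688, a3=0.364, a0=6.140; τ=−ln(0.3172)/6.140=0.187 → t=0.187; u2·a0=0.9033·6.140=5.546; a1=3.088 < 5.546 ≤ a1+a2=5.776 → R2 fires; A=4 M=7 D=6 E=7
Draw 2: a1=2.702, a2=2.352, a3=0.364, a0=5.418; τ=−ln(0.4315)/5.418=0.155 → t=0.342; u2·a0=0.1774·5.418=0.961 ≤ a1=2.702 → R1 fires; A=4 M=7 D=7 E=8
Draw 3: a1=3.088, a2=2.688, a3=0.364, a0=6.140; τ=−ln(0.2027)/6.140=0.260 → t=0.602; u2·a0=0.4867·6.140=2.988 ≤ a1=3.088 → R1 fires; A=4 M=7 D=8 E=9
Draw 4: a1=3.474, a2=3.024, a3=0.364, a0=6.862; τ=−ln(0.3035)/6.862=0.174 → t=0.776; u2·a0=0.7064·6.862=4.847; a1=3.474 < 4.847 ≤ a1+a2=6.498 → R2 fires; A=4 M=9 D=10 E=8
Draw 5: a1=3.088, a2=2.688, a3=0.364, a0=6.140; τ=−ln(0.0753)/6.140=0.421 → t=1.197; u2·a0=0.1036·6.140=0.636 ≤ a1=3.088 → R1 fires; A=4 M=9 D=11 E=9
Draw 6: a1=3.474, a2=3.024, a3=0.364, a0=6.862; τ=−ln(0.1202)/6.862=0.309 → t=1.506; u2·a0=0.8538·6.862=5.859; a1=3.474 < 5.859 ≤ a1+a2=6.498 → R2 fires; A=4 M=11 D=13 E=8
Draw 7: a1=3.088, a2=2.688, a3=0.364, a0=6.140; τ=−ln(0.7747)/6.140=0.042 → t=1.547; u2·a0=0.2695·6.140=1.655 ≤ a1=3.088 → R1 fires; A=4 M=11 D=14 E=9
Draw 8: a1=3.474, a2=3.024, a3=0.364, a0=6.862; τ=−ln(0.4187)/6.862=0.127 → t=1.674; u2·a0=0.3516·6.862=2.413 ≤ a1=3.474 → R1 fires; A=4 M=11 D=15 E=10
Draw 9: a1=3.860, a2=3.360, a3=0.364, a0=7.584; τ=−ln(0.2220)/7.584=0.198 → t=1.873; u2·a0=0.5120·7.584=3.883; a1=3.860 < 3.883 ≤ a1+a2=7.220 → R2 fires; A=4 M=13 D=17 E=9
Draw 10: a1=3.474, a2=3.024, a3=0.364, a0=6.862; τ=−ln(0.9956)/6.862=0.001 → t=1.873; u2·a0=0.3236·6.862=2.221 ≤ a1=3.474 → R1 fires; A=4 M=13 D=18 E=10
Draw 11: a1=3.860, a2=3.360, a3=0.364, a0=7.584; τ=−ln(0.6967)/7.584=0.048 → t=1.921; u2·a0=0.7722·7.584=5.856; a1=3.860 < 5.856 ≤ a1+a2=7.220 → R2 fires; A=4 M=15 D=20 E=9
Draw 12: a1=3.474, a2=3.024, a3=0.364, a0=6.862; τ=−ln(0.1681)/6.862=0.260 → t=2.181; u2·a0=0.0295·6.862=0.202 ≤ a1=3.474 → R1 fires; A=4 M=15 D=21 E=10
Draw 13: a1=3.860, a2=3.360, a3=0.364, a0=7.584; τ=−ln(0.4474)/7.584=0.106 → t=2.287; u2·a0=0.4060·7.584=3.079 ≤ a1=3.860 → R1 fires; A=4 M=15 D=22 E=11
Draw 14: a1=4.246, a2=3.696, a3=0.364, a0=8.306; τ=−ln(0.4226)/8.306=0.104 → t=2.391; u2·a0=0.6389·8.306=5.307; a1=4.246 < 5.307 ≤ a1+a2=7.942 → R2 fires; A=4 M=17 D=24 E=10
Draw 15: a1=3.860, a2=3.360, a3=0.364, a0=7.584; τ=−ln(0.0659)/7.584=0.359 → t=2.749 > T=2.46: stop.
At T=2.46: A=4 M=17 D=24 E=10; the largest is D.

Dominant species at T: D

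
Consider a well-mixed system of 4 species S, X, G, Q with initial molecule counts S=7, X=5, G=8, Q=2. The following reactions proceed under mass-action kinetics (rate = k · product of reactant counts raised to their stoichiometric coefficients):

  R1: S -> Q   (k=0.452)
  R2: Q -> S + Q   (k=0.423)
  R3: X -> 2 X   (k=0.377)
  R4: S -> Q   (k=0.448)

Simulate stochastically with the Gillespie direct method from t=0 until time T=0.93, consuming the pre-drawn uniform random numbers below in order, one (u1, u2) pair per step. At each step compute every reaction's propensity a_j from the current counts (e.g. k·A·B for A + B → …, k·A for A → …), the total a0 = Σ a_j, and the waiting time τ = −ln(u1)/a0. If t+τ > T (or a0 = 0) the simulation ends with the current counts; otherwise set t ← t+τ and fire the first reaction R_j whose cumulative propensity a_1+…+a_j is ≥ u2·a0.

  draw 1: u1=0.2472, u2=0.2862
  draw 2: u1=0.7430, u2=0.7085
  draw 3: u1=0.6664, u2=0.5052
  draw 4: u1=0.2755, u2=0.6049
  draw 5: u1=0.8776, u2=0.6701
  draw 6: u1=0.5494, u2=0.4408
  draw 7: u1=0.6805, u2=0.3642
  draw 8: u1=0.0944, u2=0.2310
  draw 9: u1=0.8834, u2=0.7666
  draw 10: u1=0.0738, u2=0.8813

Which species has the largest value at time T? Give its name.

t=0.000: S=7 X=5 G=8 Q=2
Draw 1: a1=3.164, a2=0.846, a3=1.885, a4=3.136, a0=9.031; τ=−ln(0.2472)/9.031=0.155 → t=0.155; u2·a0=0.2862·9.031=2.585 ≤ a1=3.164 → R1 fires; S=6 X=5 G=8 Q=3
Draw 2: a1=2.712, a2=1.269, a3=1.885, a4=2.688, a0=8.554; τ=−ln(0.7430)/8.554=0.035 → t=0.189; u2·a0=0.7085·8.554=6.061; a1+…+a3=5.866 < 6.061 ≤ a1+…+a4=8.554 → R4 fires; S=5 X=5 G=8 Q=4
Draw 3: a1=2.260, a2=1.692, a3=1.885, a4=2.240, a0=8.077; τ=−ln(0.6664)/8.077=0.050 → t=0.240; u2·a0=0.5052·8.077=4.081; a1+a2=3.952 < 4.081 ≤ a1+…+a3=5.837 → R3 fires; S=5 X=6 G=8 Q=4
Draw 4: a1=2.260, a2=1.692, a3=2.262, a4=2.240, a0=8.454; τ=−ln(0.2755)/8.454=0.152 → t=0.392; u2·a0=0.6049·8.454=5.114; a1+a2=3.952 < 5.114 ≤ a1+…+a3=6.214 → R3 fires; S=5 X=7 G=8 Q=4
Draw 5: a1=2.260, a2=1.692, a3=2.639, a4=2.240, a0=8.831; τ=−ln(0.8776)/8.831=0.015 → t=0.407; u2·a0=0.6701·8.831=5.918; a1+a2=3.952 < 5.918 ≤ a1+…+a3=6.591 → R3 fires; S=5 X=8 G=8 Q=4
Draw 6: a1=2.260, a2=1.692, a3=3.016, a4=2.240, a0=9.208; τ=−ln(0.5494)/9.208=0.065 → t=0.472; u2·a0=0.4408·9.208=4.059; a1+a2=3.952 < 4.059 ≤ a1+…+a3=6.968 → R3 fires; S=5 X=9 G=8 Q=4
Draw 7: a1=2.260, a2=1.692, a3=3.393, a4=2.240, a0=9.585; τ=−ln(0.6805)/9.585=0.040 → t=0.512; u2·a0=0.3642·9.585=3.491; a1=2.260 < 3.491 ≤ a1+a2=3.952 → R2 fires; S=6 X=9 G=8 Q=4
Draw 8: a1=2.712, a2=1.692, a3=3.393, a4=2.688, a0=10.485; τ=−ln(0.0944)/10.485=0.225 → t=0.737; u2·a0=0.2310·10.485=2.422 ≤ a1=2.712 → R1 fires; S=5 X=9 G=8 Q=5
Draw 9: a1=2.260, a2=2.115, a3=3.393, a4=2.240, a0=10.008; τ=−ln(0.8834)/10.008=0.012 → t=0.750; u2·a0=0.7666·10.008=7.672; a1+a2=4.375 < 7.672 ≤ a1+…+a3=7.768 → R3 fires; S=5 X=10 G=8 Q=5
Draw 10: a1=2.260, a2=2.115, a3=3.770, a4=2.240, a0=10.385; τ=−ln(0.0738)/10.385=0.251 → t=1.001 > T=0.93: stop.
At T=0.93: S=5 X=10 G=8 Q=5; the largest is X.

Dominant species at T: X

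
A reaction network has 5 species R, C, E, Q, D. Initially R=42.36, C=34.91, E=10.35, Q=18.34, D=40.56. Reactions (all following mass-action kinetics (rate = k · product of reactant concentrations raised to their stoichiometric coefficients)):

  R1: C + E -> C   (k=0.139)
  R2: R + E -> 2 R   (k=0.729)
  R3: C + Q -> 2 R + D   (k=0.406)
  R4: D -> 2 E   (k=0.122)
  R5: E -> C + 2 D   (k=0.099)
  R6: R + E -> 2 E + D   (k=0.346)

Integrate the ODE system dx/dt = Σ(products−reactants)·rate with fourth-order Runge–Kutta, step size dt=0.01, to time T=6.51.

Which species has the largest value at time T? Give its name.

RK4 with dt=0.01: 651 steps to T=6.51. Trajectory (selected grid times):
t=0.00: R=42.36 C=34.91 E=10.35 Q=18.34 D=40.56
t=0.72: R=97.84 C=16.71 E=0.43 Q=0.07 D=70.34
t=1.45: R=110.20 C=16.67 E=0.41 Q=0.00 D=75.04
t=2.17: R=123.13 C=16.70 E=0.39 Q=0.00 D=79.97
t=2.89: R=136.98 C=16.73 E=0.38 Q=0.00 D=85.28
t=3.62: R=152.03 C=16.75 E=0.37 Q=0.00 D=91.08
t=4.34: R=167.94 C=16.78 E=0.36 Q=0.00 D=97.24
t=5.06: R=185.00 C=16.80 E=0.35 Q=0.00 D=103.87
t=5.79: R=203.54 C=16.83 E=0.34 Q=0.00 D=111.10
t=6.51: R=223.14 C=16.85 E=0.33 Q=0.00 D=118.76
At T=6.51: R=223.14 C=16.85 E=0.33 Q=0.00 D=118.76; the largest is R.

Dominant species at T: R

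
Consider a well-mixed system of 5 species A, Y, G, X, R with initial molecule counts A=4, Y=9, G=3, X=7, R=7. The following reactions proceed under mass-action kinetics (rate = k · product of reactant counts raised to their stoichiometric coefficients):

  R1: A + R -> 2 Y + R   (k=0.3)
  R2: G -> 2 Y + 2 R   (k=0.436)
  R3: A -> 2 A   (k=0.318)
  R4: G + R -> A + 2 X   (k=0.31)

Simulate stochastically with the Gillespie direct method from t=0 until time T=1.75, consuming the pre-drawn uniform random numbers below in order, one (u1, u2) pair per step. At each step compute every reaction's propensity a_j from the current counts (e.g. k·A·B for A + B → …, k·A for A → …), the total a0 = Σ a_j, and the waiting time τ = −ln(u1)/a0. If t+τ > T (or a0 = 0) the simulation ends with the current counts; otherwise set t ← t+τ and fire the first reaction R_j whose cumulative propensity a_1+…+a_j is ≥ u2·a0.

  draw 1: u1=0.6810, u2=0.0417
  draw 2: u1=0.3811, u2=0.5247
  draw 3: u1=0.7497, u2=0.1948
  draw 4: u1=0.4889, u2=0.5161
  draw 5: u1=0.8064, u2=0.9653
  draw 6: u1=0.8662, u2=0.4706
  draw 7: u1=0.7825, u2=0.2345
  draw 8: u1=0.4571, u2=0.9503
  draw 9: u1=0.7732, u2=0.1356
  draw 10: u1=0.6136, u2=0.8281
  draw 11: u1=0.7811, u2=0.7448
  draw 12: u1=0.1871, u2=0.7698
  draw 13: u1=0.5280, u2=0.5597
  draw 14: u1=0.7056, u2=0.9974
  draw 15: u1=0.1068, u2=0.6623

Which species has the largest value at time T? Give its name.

Dominant species at T: Y

t=0.000: A=4 Y=9 G=3 X=7 R=7
Draw 1: a1=8.400, a2=1.308, a3=1.272, a4=6.510, a0=17.490; τ=−ln(0.6810)/17.490=0.022 → t=0.022; u2·a0=0.0417·17.490=0.729 ≤ a1=8.400 → R1 fires; A=3 Y=11 G=3 X=7 R=7
Draw 2: a1=6.300, a2=1.308, a3=0.954, a4=6.510, a0=15.072; τ=−ln(0.3811)/15.072=0.064 → t=0.086; u2·a0=0.5247·15.072=7.908; a1+a2=7.608 < 7.908 ≤ a1+…+a3=8.562 → R3 fires; A=4 Y=11 G=3 X=7 R=7
Draw 3: a1=8.400, a2=1.308, a3=1.272, a4=6.510, a0=17.490; τ=−ln(0.7497)/17.490=0.016 → t=0.102; u2·a0=0.1948·17.490=3.407 ≤ a1=8.400 → R1 fires; A=3 Y=13 G=3 X=7 R=7
Draw 4: a1=6.300, a2=1.308, a3=0.954, a4=6.510, a0=15.072; τ=−ln(0.4889)/15.072=0.047 → t=0.150; u2·a0=0.5161·15.072=7.779; a1+a2=7.608 < 7.779 ≤ a1+…+a3=8.562 → R3 fires; A=4 Y=13 G=3 X=7 R=7
Draw 5: a1=8.400, a2=1.308, a3=1.272, a4=6.510, a0=17.490; τ=−ln(0.8064)/17.490=0.012 → t=0.162; u2·a0=0.9653·17.490=16.883; a1+…+a3=10.980 < 16.883 ≤ a1+…+a4=17.490 → R4 fires; A=5 Y=13 G=2 X=9 R=6
Draw 6: a1=9.000, a2=0.872, a3=1.590, a4=3.720, a0=15.182; τ=−ln(0.8662)/15.182=0.009 → t=0.172; u2·a0=0.4706·15.182=7.145 ≤ a1=9.000 → R1 fires; A=4 Y=15 G=2 X=9 R=6
Draw 7: a1=7.200, a2=0.872, a3=1.272, a4=3.720, a0=13.064; τ=−ln(0.7825)/13.064=0.019 → t=0.190; u2·a0=0.2345·13.064=3.064 ≤ a1=7.200 → R1 fires; A=3 Y=17 G=2 X=9 R=6
Draw 8: a1=5.400, a2=0.872, a3=0.954, a4=3.720, a0=10.946; τ=−ln(0.4571)/10.946=0.072 → t=0.262; u2·a0=0.9503·10.946=10.402; a1+…+a3=7.226 < 10.402 ≤ a1+…+a4=10.946 → R4 fires; A=4 Y=17 G=1 X=11 R=5
Draw 9: a1=6.000, a2=0.436, a3=1.272, a4=1.550, a0=9.258; τ=−ln(0.7732)/9.258=0.028 → t=0.290; u2·a0=0.1356·9.258=1.255 ≤ a1=6.000 → R1 fires; A=3 Y=19 G=1 X=11 R=5
Draw 10: a1=4.500, a2=0.436, a3=0.954, a4=1.550, a0=7.440; τ=−ln(0.6136)/7.440=0.066 → t=0.355; u2·a0=0.8281·7.440=6.161; a1+…+a3=5.890 < 6.161 ≤ a1+…+a4=7.440 → R4 fires; A=4 Y=19 G=0 X=13 R=4
Draw 11: a1=4.800, a2=0.000, a3=1.272, a4=0.000, a0=6.072; τ=−ln(0.7811)/6.072=0.041 → t=0.396; u2·a0=0.7448·6.072=4.522 ≤ a1=4.800 → R1 fires; A=3 Y=21 G=0 X=13 R=4
Draw 12: a1=3.600, a2=0.000, a3=0.954, a4=0.000, a0=4.554; τ=−ln(0.1871)/4.554=0.368 → t=0.764; u2·a0=0.7698·4.554=3.506 ≤ a1=3.600 → R1 fires; A=2 Y=23 G=0 X=13 R=4
Draw 13: a1=2.400, a2=0.000, a3=0.636, a4=0.000, a0=3.036; τ=−ln(0.5280)/3.036=0.210 → t=0.975; u2·a0=0.5597·3.036=1.699 ≤ a1=2.400 → R1 fires; A=1 Y=25 G=0 X=13 R=4
Draw 14: a1=1.200, a2=0.000, a3=0.318, a4=0.000, a0=1.518; τ=−ln(0.7056)/1.518=0.230 → t=1.204; u2·a0=0.9974·1.518=1.514; a1+a2=1.200 < 1.514 ≤ a1+…+a3=1.518 → R3 fires; A=2 Y=25 G=0 X=13 R=4
Draw 15: a1=2.400, a2=0.000, a3=0.636, a4=0.000, a0=3.036; τ=−ln(0.1068)/3.036=0.737 → t=1.941 > T=1.75: stop.
At T=1.75: A=2 Y=25 G=0 X=13 R=4; the largest is Y.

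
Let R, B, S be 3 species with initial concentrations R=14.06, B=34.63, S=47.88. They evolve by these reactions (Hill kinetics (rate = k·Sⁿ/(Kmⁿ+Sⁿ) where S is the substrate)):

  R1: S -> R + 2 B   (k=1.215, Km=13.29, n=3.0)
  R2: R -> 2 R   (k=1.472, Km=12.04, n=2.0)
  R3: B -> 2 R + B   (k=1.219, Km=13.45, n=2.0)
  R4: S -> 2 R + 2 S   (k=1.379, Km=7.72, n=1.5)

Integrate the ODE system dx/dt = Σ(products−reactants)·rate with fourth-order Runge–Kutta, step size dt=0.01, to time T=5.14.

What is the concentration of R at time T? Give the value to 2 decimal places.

R at T = 51.15

RK4 with dt=0.01: 514 steps to T=5.14. Trajectory (selected grid times):
t=0.00: R=14.06 B=34.63 S=47.88
t=0.57: R=17.96 B=35.99 S=47.94
t=1.14: R=21.96 B=37.34 S=48.00
t=1.71: R=26.02 B=38.70 S=48.06
t=2.28: R=30.12 B=40.06 S=48.12
t=2.86: R=34.34 B=41.44 S=48.18
t=3.43: R=38.51 B=42.79 S=48.24
t=4.00: R=42.71 B=44.15 S=48.30
t=4.57: R=46.92 B=45.51 S=48.36
t=5.14: R=51.15 B=46.86 S=48.42
Read off R at T=5.14: 51.15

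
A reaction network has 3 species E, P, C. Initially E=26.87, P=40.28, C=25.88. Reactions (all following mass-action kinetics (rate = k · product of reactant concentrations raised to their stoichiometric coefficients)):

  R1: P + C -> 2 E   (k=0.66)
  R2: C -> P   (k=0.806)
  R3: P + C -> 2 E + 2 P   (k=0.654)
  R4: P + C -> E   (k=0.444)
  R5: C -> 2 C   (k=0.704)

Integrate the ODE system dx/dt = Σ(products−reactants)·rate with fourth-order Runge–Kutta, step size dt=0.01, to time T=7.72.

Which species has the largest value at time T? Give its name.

Dominant species at T: E

RK4 with dt=0.01: 772 steps to T=7.72. Trajectory (selected grid times):
t=0.00: E=26.87 P=40.28 C=25.88
t=0.86: E=72.02 P=33.99 C=0.00
t=1.72: E=72.02 P=33.99 C=0.00
t=2.57: E=72.02 P=33.99 C=0.00
t=3.43: E=72.02 P=33.99 C=0.00
t=4.29: E=72.02 P=33.99 C=0.00
t=5.15: E=72.02 P=33.99 C=0.00
t=6.00: E=72.02 P=33.99 C=0.00
t=6.86: E=72.02 P=33.99 C=0.00
t=7.72: E=72.02 P=33.99 C=0.00
At T=7.72: E=72.02 P=33.99 C=0.00; the largest is E.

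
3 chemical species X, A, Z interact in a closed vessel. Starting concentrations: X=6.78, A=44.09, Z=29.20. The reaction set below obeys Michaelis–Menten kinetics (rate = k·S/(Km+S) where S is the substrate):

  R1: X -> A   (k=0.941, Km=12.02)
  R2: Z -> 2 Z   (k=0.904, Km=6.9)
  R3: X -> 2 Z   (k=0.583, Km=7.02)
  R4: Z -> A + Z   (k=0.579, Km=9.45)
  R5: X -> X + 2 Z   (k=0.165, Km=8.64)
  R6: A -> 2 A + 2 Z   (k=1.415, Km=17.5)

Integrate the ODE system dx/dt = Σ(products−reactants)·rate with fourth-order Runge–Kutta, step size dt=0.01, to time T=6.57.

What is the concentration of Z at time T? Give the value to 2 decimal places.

Z at T = 51.95

RK4 with dt=0.01: 657 steps to T=6.57. Trajectory (selected grid times):
t=0.00: X=6.78 A=44.09 Z=29.20
t=0.73: X=6.33 A=45.40 Z=31.74
t=1.46: X=5.90 A=46.71 Z=34.28
t=2.19: X=5.49 A=48.02 Z=36.81
t=2.92: X=5.10 A=49.32 Z=39.35
t=3.65: X=4.72 A=50.63 Z=41.88
t=4.38: X=4.37 A=51.94 Z=44.41
t=5.11: X=4.03 A=53.24 Z=46.93
t=5.84: X=3.71 A=54.54 Z=49.44
t=6.57: X=3.41 A=55.84 Z=51.95
Read off Z at T=6.57: 51.95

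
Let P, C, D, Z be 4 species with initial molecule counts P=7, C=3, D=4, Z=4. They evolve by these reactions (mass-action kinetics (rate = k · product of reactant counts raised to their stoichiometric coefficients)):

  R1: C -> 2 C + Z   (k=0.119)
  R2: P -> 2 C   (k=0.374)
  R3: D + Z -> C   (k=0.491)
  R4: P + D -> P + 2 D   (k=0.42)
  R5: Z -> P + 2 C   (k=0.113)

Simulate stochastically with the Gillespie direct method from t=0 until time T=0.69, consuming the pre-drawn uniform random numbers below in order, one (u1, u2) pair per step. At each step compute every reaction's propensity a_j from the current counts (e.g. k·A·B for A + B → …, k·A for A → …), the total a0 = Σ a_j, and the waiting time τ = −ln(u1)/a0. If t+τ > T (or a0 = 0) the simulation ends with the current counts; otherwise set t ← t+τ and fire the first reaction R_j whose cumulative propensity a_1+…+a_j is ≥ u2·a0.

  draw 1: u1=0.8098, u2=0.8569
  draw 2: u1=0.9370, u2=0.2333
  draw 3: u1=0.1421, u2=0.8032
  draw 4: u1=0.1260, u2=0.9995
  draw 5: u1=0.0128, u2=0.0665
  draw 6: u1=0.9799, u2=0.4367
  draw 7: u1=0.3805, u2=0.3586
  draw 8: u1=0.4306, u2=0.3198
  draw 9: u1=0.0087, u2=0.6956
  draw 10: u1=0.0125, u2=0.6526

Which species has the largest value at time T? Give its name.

Dominant species at T: C

t=0.000: P=7 C=3 D=4 Z=4
Draw 1: a1=0.357, a2=2.618, a3=7.856, a4=11.760, a5=0.452, a0=23.043; τ=−ln(0.8098)/23.043=0.009 → t=0.009; u2·a0=0.8569·23.043=19.746; a1+…+a3=10.831 < 19.746 ≤ a1+…+a4=22.591 → R4 fires; P=7 C=3 D=5 Z=4
Draw 2: a1=0.357, a2=2.618, a3=9.820, a4=14.700, a5=0.452, a0=27.947; τ=−ln(0.9370)/27.947=0.002 → t=0.011; u2·a0=0.2333·27.947=6.520; a1+a2=2.975 < 6.520 ≤ a1+…+a3=12.795 → R3 fires; P=7 C=4 D=4 Z=3
Draw 3: a1=0.476, a2=2.618, a3=5.892, a4=11.760, a5=0.339, a0=21.085; τ=−ln(0.1421)/21.085=0.093 → t=0.104; u2·a0=0.8032·21.085=16.935; a1+…+a3=8.986 < 16.935 ≤ a1+…+a4=20.746 → R4 fires; P=7 C=4 D=5 Z=3
Draw 4: a1=0.476, a2=2.618, a3=7.365, a4=14.700, a5=0.339, a0=25.498; τ=−ln(0.1260)/25.498=0.081 → t=0.185; u2·a0=0.9995·25.498=25.485; a1+…+a4=25.159 < 25.485 ≤ a1+…+a5=25.498 → R5 fires; P=8 C=6 D=5 Z=2
Draw 5: a1=0.714, a2=2.992, a3=4.910, a4=16.800, a5=0.226, a0=25.642; τ=−ln(0.0128)/25.642=0.170 → t=0.355; u2·a0=0.0665·25.642=1.705; a1=0.714 < 1.705 ≤ a1+a2=3.706 → R2 fires; P=7 C=8 D=5 Z=2
Draw 6: a1=0.952, a2=2.618, a3=4.910, a4=14.700, a5=0.226, a0=23.406; τ=−ln(0.9799)/23.406=0.001 → t=0.356; u2·a0=0.4367·23.406=10.221; a1+…+a3=8.480 < 10.221 ≤ a1+…+a4=23.180 → R4 fires; P=7 C=8 D=6 Z=2
Draw 7: a1=0.952, a2=2.618, a3=5.892, a4=17.640, a5=0.226, a0=27.328; τ=−ln(0.3805)/27.328=0.035 → t=0.391; u2·a0=0.3586·27.328=9.800; a1+…+a3=9.462 < 9.800 ≤ a1+…+a4=27.102 → R4 fires; P=7 C=8 D=7 Z=2
Draw 8: a1=0.952, a2=2.618, a3=6.874, a4=20.580, a5=0.226, a0=31.250; τ=−ln(0.4306)/31.250=0.027 → t=0.418; u2·a0=0.3198·31.250=9.994; a1+a2=3.570 < 9.994 ≤ a1+…+a3=10.444 → R3 fires; P=7 C=9 D=6 Z=1
Draw 9: a1=1.071, a2=2.618, a3=2.946, a4=17.640, a5=0.113, a0=24.388; τ=−ln(0.0087)/24.388=0.195 → t=0.613; u2·a0=0.6956·24.388=16.964; a1+…+a3=6.635 < 16.964 ≤ a1+…+a4=24.275 → R4 fires; P=7 C=9 D=7 Z=1
Draw 10: a1=1.071, a2=2.618, a3=3.437, a4=20.580, a5=0.113, a0=27.819; τ=−ln(0.0125)/27.819=0.158 → t=0.770 > T=0.69: stop.
At T=0.69: P=7 C=9 D=7 Z=1; the largest is C.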